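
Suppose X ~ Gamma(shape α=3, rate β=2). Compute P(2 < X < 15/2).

P(2 < X < 15/2) = ∫_{2}^{15/2} f(x) dx
where f(x) = 4 x^{2} e^{- 2 x}
= \frac{-257 + 26 e^{11}}{2 e^{15}}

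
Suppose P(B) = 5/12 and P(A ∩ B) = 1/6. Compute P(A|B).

P(A|B) = P(A ∩ B) / P(B)
= (1/6) / (5/12)
= 2/5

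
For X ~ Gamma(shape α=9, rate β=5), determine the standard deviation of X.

For X ~ Gamma(shape α=9, rate β=5):
Var(X) = \frac{9}{25}
SD(X) = √(Var(X)) = √(\frac{9}{25}) = \frac{3}{5}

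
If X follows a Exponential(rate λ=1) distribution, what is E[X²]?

Using the identity E[X²] = Var(X) + (E[X])²:
E[X] = 1
Var(X) = 1
E[X²] = 1 + (1)²
= 2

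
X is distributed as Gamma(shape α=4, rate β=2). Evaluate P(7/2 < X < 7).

P(7/2 < X < 7) = ∫_{7/2}^{7} f(x) dx
where f(x) = \frac{8 x^{3} e^{- 2 x}}{3}
= \frac{-1711 + 269 e^{7}}{3 e^{14}}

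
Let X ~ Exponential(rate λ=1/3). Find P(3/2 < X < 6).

P(3/2 < X < 6) = ∫_{3/2}^{6} f(x) dx
where f(x) = \frac{e^{- \frac{x}{3}}}{3}
= - \frac{1}{e^{2}} + e^{- \frac{1}{2}}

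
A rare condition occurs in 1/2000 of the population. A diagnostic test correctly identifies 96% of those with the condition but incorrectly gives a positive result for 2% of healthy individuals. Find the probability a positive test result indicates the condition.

Let D = the rare event, + = positive/flagged.
P(D) = 1/2000
P(+|D) = 96/100 = 24/25
P(+|D') = 2/100 = 1/50
P(+) = P(+|D)P(D) + P(+|D')P(D')
     = \frac{24}{25} × \frac{1}{2000} + \frac{1}{50} × \frac{1999}{2000}
     = \frac{2047}{100000}
P(D|+) = P(+|D)P(D)/P(+) = \frac{48}{2047}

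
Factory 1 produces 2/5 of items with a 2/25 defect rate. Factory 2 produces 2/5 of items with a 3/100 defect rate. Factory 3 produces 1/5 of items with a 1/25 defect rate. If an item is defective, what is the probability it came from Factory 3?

Using Bayes' theorem:
P(F1) = 2/5, P(D|F1) = 2/25
P(F2) = 2/5, P(D|F2) = 3/100
P(F3) = 1/5, P(D|F3) = 1/25
P(D) = P(D|F1)P(F1) + P(D|F2)P(F2) + P(D|F3)P(F3)
     = \frac{13}{250}
P(F3|D) = P(D|F3)P(F3) / P(D)
= \frac{2}{13}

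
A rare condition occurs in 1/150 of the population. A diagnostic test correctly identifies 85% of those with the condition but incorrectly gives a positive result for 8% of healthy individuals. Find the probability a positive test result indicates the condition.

Let D = the rare event, + = positive/flagged.
P(D) = 1/150
P(+|D) = 85/100 = 17/20
P(+|D') = 8/100 = 2/25
P(+) = P(+|D)P(D) + P(+|D')P(D')
     = \frac{17}{20} × \frac{1}{150} + \frac{2}{25} × \frac{149}{150}
     = \frac{1277}{15000}
P(D|+) = P(+|D)P(D)/P(+) = \frac{85}{1277}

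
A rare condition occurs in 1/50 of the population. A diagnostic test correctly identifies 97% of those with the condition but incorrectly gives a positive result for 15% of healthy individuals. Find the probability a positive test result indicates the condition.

Let D = the rare event, + = positive/flagged.
P(D) = 1/50
P(+|D) = 97/100
P(+|D') = 15/100 = 3/20
P(+) = P(+|D)P(D) + P(+|D')P(D')
     = \frac{97}{100} × \frac{1}{50} + \frac{3}{20} × \frac{49}{50}
     = \frac{104}{625}
P(D|+) = P(+|D)P(D)/P(+) = \frac{97}{832}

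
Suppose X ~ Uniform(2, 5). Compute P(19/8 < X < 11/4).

P(19/8 < X < 11/4) = ∫_{19/8}^{11/4} f(x) dx
where f(x) = \frac{1}{3}
= \frac{1}{8}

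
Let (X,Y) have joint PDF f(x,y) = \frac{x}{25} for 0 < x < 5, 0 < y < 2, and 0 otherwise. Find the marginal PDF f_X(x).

f_X(x) = ∫_0^2 f(x,y) dy
= ∫_0^2 \frac{x}{25} dy
= \frac{2 x}{25} for 0 < x < 5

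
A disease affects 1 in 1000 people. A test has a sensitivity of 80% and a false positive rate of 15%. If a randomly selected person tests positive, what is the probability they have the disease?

Let D = the rare event, + = positive/flagged.
P(D) = 1/1000
P(+|D) = 80/100 = 4/5
P(+|D') = 15/100 = 3/20
P(+) = P(+|D)P(D) + P(+|D')P(D')
     = \frac{4}{5} × \frac{1}{1000} + \frac{3}{20} × \frac{999}{1000}
     = \frac{3013}{20000}
P(D|+) = P(+|D)P(D)/P(+) = \frac{16}{3013}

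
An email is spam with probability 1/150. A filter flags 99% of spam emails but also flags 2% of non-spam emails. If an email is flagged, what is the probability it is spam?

Let D = the rare event, + = positive/flagged.
P(D) = 1/150
P(+|D) = 99/100
P(+|D') = 2/100 = 1/50
P(+) = P(+|D)P(D) + P(+|D')P(D')
     = \frac{99}{100} × \frac{1}{150} + \frac{1}{50} × \frac{149}{150}
     = \frac{397}{15000}
P(D|+) = P(+|D)P(D)/P(+) = \frac{99}{397}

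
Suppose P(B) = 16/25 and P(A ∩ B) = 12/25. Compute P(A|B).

P(A|B) = P(A ∩ B) / P(B)
= (12/25) / (16/25)
= 3/4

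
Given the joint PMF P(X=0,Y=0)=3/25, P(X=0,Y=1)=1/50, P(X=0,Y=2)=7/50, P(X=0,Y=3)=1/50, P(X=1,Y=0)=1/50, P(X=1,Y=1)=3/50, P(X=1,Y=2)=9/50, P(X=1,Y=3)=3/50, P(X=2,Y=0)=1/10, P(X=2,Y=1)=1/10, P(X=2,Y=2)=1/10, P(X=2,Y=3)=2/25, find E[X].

First find marginal of X:
P(X=0) = 3/10
P(X=1) = 8/25
P(X=2) = 19/50
E[X] = 0 × 3/10 + 1 × 8/25 + 2 × 19/50 = 27/25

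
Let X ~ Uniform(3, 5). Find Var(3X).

For X ~ Uniform(3, 5):
Var(X) = \frac{1}{3}
Var(3X) = (3)² × Var(X) = 9 × \frac{1}{3} = 3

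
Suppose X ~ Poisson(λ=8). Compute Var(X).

For X ~ Poisson(λ=8):
Var(X) = 8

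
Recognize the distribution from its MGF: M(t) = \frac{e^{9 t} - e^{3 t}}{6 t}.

The MGF M(t) = \frac{e^{9 t} - e^{3 t}}{6 t} is the standard form for the Uniform distribution.
Comparing with the known MGF formula identifies: Uniform(3, 9)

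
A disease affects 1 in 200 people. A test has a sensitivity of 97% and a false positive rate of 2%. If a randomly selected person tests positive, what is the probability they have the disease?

Let D = the rare event, + = positive/flagged.
P(D) = 1/200
P(+|D) = 97/100
P(+|D') = 2/100 = 1/50
P(+) = P(+|D)P(D) + P(+|D')P(D')
     = \frac{97}{100} × \frac{1}{200} + \frac{1}{50} × \frac{199}{200}
     = \frac{99}{4000}
P(D|+) = P(+|D)P(D)/P(+) = \frac{97}{495}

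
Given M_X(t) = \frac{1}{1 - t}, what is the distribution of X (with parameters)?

The MGF M(t) = \frac{1}{1 - t} is the standard form for the Exponential distribution.
Comparing with the known MGF formula identifies: Exponential(rate λ=1)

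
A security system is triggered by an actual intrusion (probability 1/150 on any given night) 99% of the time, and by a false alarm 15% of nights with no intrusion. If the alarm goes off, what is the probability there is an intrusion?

Let D = the rare event, + = positive/flagged.
P(D) = 1/150
P(+|D) = 99/100
P(+|D') = 15/100 = 3/20
P(+) = P(+|D)P(D) + P(+|D')P(D')
     = \frac{99}{100} × \frac{1}{150} + \frac{3}{20} × \frac{149}{150}
     = \frac{389}{2500}
P(D|+) = P(+|D)P(D)/P(+) = \frac{33}{778}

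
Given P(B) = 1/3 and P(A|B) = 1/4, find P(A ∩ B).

By definition, P(A|B) = P(A ∩ B) / P(B)
So P(A ∩ B) = P(A|B) × P(B)
= 1/4 × 1/3
= 1/12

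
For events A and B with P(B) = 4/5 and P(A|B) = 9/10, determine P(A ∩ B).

By definition, P(A|B) = P(A ∩ B) / P(B)
So P(A ∩ B) = P(A|B) × P(B)
= 9/10 × 4/5
= 18/25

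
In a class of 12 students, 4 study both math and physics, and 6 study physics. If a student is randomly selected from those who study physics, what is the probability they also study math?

P(A ∩ B) = 4/12 = 1/3
P(B) = 6/12 = 1/2
P(A|B) = P(A ∩ B) / P(B) = (1/3) / (1/2) = 2/3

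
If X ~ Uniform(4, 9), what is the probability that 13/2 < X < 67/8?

P(13/2 < X < 67/8) = ∫_{13/2}^{67/8} f(x) dx
where f(x) = \frac{1}{5}
= \frac{3}{8}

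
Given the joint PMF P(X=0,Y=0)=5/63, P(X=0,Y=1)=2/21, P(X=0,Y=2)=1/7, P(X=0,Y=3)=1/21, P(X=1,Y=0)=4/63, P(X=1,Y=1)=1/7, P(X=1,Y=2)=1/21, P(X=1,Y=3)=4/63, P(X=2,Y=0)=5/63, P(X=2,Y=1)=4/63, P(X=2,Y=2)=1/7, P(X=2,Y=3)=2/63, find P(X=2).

P(X=2) = P(X=2,Y=0) + P(X=2,Y=1) + P(X=2,Y=2) + P(X=2,Y=3)
= 5/63 + 4/63 + 1/7 + 2/63
= 20/63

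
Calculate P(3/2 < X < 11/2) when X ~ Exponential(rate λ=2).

P(3/2 < X < 11/2) = ∫_{3/2}^{11/2} f(x) dx
where f(x) = 2 e^{- 2 x}
= - \frac{1 - e^{8}}{e^{11}}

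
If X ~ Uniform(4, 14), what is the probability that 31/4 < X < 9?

P(31/4 < X < 9) = ∫_{31/4}^{9} f(x) dx
where f(x) = \frac{1}{10}
= \frac{1}{8}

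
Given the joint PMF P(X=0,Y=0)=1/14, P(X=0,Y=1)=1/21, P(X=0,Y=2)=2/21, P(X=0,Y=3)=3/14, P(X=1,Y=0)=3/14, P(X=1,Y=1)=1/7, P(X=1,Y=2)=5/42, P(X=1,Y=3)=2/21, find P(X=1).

P(X=1) = P(X=1,Y=0) + P(X=1,Y=1) + P(X=1,Y=2) + P(X=1,Y=3)
= 3/14 + 1/7 + 5/42 + 2/21
= 4/7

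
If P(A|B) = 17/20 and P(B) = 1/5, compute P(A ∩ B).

By definition, P(A|B) = P(A ∩ B) / P(B)
So P(A ∩ B) = P(A|B) × P(B)
= 17/20 × 1/5
= 17/100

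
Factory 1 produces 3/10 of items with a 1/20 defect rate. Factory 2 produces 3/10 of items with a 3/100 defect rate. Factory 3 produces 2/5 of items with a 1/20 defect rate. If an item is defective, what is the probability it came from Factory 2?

Using Bayes' theorem:
P(F1) = 3/10, P(D|F1) = 1/20
P(F2) = 3/10, P(D|F2) = 3/100
P(F3) = 2/5, P(D|F3) = 1/20
P(D) = P(D|F1)P(F1) + P(D|F2)P(F2) + P(D|F3)P(F3)
     = \frac{11}{250}
P(F2|D) = P(D|F2)P(F2) / P(D)
= \frac{9}{44}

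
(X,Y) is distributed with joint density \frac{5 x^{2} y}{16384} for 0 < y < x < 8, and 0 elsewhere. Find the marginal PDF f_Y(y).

f_Y(y) = ∫_y^8 \frac{5 x^{2} y}{16384} dx = \frac{5 y \left(512 - y^{3}\right)}{49152}
for 0 < y < 8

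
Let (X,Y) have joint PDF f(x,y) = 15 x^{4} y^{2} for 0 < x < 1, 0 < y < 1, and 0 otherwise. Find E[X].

E[X] = ∫_0^1 ∫_0^1 x × f(x,y) dy dx
= ∫_0^1 ∫_0^1 x × (15 x^{4} y^{2}) dy dx
= \frac{5}{6}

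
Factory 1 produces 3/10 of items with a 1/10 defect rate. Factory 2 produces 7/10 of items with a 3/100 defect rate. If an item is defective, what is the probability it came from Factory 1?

Using Bayes' theorem:
P(F1) = 3/10, P(D|F1) = 1/10
P(F2) = 7/10, P(D|F2) = 3/100
P(D) = P(D|F1)P(F1) + P(D|F2)P(F2)
     = \frac{51}{1000}
P(F1|D) = P(D|F1)P(F1) / P(D)
= \frac{10}{17}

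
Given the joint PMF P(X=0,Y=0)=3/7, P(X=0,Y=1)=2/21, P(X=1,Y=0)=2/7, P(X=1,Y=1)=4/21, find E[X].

First find marginal of X:
P(X=0) = 11/21
P(X=1) = 10/21
E[X] = 0 × 11/21 + 1 × 10/21 = 10/21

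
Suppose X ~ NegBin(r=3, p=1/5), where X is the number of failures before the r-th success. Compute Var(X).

For X ~ NegBin(r=3, p=1/5), where X is the number of failures before the r-th success:
Var(X) = 60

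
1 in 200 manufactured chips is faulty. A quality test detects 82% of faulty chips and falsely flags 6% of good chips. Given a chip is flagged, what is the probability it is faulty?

Let D = the rare event, + = positive/flagged.
P(D) = 1/200
P(+|D) = 82/100 = 41/50
P(+|D') = 6/100 = 3/50
P(+) = P(+|D)P(D) + P(+|D')P(D')
     = \frac{41}{50} × \frac{1}{200} + \frac{3}{50} × \frac{199}{200}
     = \frac{319}{5000}
P(D|+) = P(+|D)P(D)/P(+) = \frac{41}{638}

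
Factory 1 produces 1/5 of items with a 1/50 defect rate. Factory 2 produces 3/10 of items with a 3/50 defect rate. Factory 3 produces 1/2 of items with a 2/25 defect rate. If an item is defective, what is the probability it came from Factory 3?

Using Bayes' theorem:
P(F1) = 1/5, P(D|F1) = 1/50
P(F2) = 3/10, P(D|F2) = 3/50
P(F3) = 1/2, P(D|F3) = 2/25
P(D) = P(D|F1)P(F1) + P(D|F2)P(F2) + P(D|F3)P(F3)
     = \frac{31}{500}
P(F3|D) = P(D|F3)P(F3) / P(D)
= \frac{20}{31}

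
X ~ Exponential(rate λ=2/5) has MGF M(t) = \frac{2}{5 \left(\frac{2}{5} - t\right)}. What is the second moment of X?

To find E[X^2], compute M^(2)(0):
M^(1)(t) = \frac{2}{5 \left(\frac{2}{5} - t\right)^{2}}
M^(2)(t) = \frac{4}{5 \left(\frac{2}{5} - t\right)^{3}}
M^(2)(0) = \frac{25}{2}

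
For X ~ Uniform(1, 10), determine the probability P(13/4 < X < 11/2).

P(13/4 < X < 11/2) = ∫_{13/4}^{11/2} f(x) dx
where f(x) = \frac{1}{9}
= \frac{1}{4}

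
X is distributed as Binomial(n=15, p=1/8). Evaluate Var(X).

For X ~ Binomial(n=15, p=1/8):
Var(X) = \frac{105}{64}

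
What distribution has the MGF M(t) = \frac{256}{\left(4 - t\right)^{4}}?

The MGF M(t) = \frac{256}{\left(4 - t\right)^{4}} is the standard form for the Gamma distribution.
Comparing with the known MGF formula identifies: Gamma(shape α=4, rate β=4)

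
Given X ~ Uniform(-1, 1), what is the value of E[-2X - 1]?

For X ~ Uniform(-1, 1):
E[X] = 0
E[-2X - 1] = -2 × E[X] - 1 = -1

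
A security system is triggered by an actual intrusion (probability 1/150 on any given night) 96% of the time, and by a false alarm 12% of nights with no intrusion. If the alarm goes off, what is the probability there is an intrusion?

Let D = the rare event, + = positive/flagged.
P(D) = 1/150
P(+|D) = 96/100 = 24/25
P(+|D') = 12/100 = 3/25
P(+) = P(+|D)P(D) + P(+|D')P(D')
     = \frac{24}{25} × \frac{1}{150} + \frac{3}{25} × \frac{149}{150}
     = \frac{157}{1250}
P(D|+) = P(+|D)P(D)/P(+) = \frac{8}{157}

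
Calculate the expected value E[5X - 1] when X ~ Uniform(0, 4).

For X ~ Uniform(0, 4):
E[X] = 2
E[5X - 1] = 5 × E[X] - 1 = 9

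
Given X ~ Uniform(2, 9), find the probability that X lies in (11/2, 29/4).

P(11/2 < X < 29/4) = ∫_{11/2}^{29/4} f(x) dx
where f(x) = \frac{1}{7}
= \frac{1}{4}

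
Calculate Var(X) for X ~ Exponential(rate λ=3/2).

For X ~ Exponential(rate λ=3/2):
Var(X) = \frac{4}{9}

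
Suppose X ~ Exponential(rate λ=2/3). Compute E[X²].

Using the identity E[X²] = Var(X) + (E[X])²:
E[X] = \frac{3}{2}
Var(X) = \frac{9}{4}
E[X²] = \frac{9}{4} + (\frac{3}{2})²
= \frac{9}{2}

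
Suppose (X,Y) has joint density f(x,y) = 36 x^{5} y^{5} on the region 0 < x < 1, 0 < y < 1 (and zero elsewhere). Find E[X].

E[X] = ∫_0^1 ∫_0^1 x × f(x,y) dy dx
= ∫_0^1 ∫_0^1 x × (36 x^{5} y^{5}) dy dx
= \frac{6}{7}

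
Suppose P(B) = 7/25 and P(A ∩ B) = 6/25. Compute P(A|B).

P(A|B) = P(A ∩ B) / P(B)
= (6/25) / (7/25)
= 6/7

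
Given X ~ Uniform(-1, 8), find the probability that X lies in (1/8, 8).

P(1/8 < X < 8) = ∫_{1/8}^{8} f(x) dx
where f(x) = \frac{1}{9}
= \frac{7}{8}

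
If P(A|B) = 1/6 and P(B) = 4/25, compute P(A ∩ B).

By definition, P(A|B) = P(A ∩ B) / P(B)
So P(A ∩ B) = P(A|B) × P(B)
= 1/6 × 4/25
= 2/75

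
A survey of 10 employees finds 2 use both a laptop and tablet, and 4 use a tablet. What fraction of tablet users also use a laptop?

P(A ∩ B) = 2/10 = 1/5
P(B) = 4/10 = 2/5
P(A|B) = P(A ∩ B) / P(B) = (1/5) / (2/5) = 1/2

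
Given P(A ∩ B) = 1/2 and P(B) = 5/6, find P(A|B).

P(A|B) = P(A ∩ B) / P(B)
= (1/2) / (5/6)
= 3/5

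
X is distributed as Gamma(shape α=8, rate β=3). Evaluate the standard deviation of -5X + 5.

For X ~ Gamma(shape α=8, rate β=3):
Var(X) = \frac{8}{9}
SD(X) = √(Var(X)) = √(\frac{8}{9}) = \frac{2 \sqrt{2}}{3}
SD(-5X + 5) = |-5| × SD(X) = 5 × \frac{2 \sqrt{2}}{3} = \frac{10 \sqrt{2}}{3}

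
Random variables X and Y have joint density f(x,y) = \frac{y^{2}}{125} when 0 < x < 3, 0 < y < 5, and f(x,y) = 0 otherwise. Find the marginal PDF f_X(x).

f_X(x) = ∫_0^5 f(x,y) dy
= ∫_0^5 \frac{y^{2}}{125} dy
= \frac{1}{3} for 0 < x < 3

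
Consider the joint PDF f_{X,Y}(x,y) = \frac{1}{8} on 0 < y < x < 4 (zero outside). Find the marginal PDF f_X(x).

f_X(x) = ∫_0^x \frac{1}{8} dy = \frac{x}{8}
for 0 < x < 4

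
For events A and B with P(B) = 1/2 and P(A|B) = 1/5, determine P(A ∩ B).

By definition, P(A|B) = P(A ∩ B) / P(B)
So P(A ∩ B) = P(A|B) × P(B)
= 1/5 × 1/2
= 1/10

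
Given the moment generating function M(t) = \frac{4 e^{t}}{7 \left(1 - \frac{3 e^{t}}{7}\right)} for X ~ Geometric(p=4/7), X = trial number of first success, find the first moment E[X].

To find E[X], compute M^(1)(0):
M^(1)(t) = \frac{4 e^{t}}{7 \left(1 - \frac{3 e^{t}}{7}\right)} + \frac{12 e^{2 t}}{49 \left(1 - \frac{3 e^{t}}{7}\right)^{2}}
M^(1)(0) = \frac{7}{4}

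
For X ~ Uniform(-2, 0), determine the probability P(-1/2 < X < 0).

P(-1/2 < X < 0) = ∫_{-1/2}^{0} f(x) dx
where f(x) = \frac{1}{2}
= \frac{1}{4}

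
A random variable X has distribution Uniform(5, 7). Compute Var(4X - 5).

For X ~ Uniform(5, 7):
Var(X) = \frac{1}{3}
Var(4X - 5) = (4)² × Var(X) = 16 × \frac{1}{3} = \frac{16}{3}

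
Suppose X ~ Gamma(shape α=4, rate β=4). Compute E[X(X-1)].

E[X(X-1)] = E[X² - X] = E[X²] - E[X]
E[X] = 1
E[X²] = Var(X) + (E[X])² = \frac{1}{4} + (1)² = \frac{5}{4}
E[X(X-1)] = \frac{5}{4} - 1 = \frac{1}{4}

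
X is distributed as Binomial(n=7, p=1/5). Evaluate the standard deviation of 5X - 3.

For X ~ Binomial(n=7, p=1/5):
Var(X) = \frac{28}{25}
SD(X) = √(Var(X)) = √(\frac{28}{25}) = \frac{2 \sqrt{7}}{5}
SD(5X - 3) = |5| × SD(X) = 5 × \frac{2 \sqrt{7}}{5} = 2 \sqrt{7}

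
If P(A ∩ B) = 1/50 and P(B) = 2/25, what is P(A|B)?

P(A|B) = P(A ∩ B) / P(B)
= (1/50) / (2/25)
= 1/4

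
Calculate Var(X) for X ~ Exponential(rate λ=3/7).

For X ~ Exponential(rate λ=3/7):
Var(X) = \frac{49}{9}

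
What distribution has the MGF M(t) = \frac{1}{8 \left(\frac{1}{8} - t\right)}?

The MGF M(t) = \frac{1}{8 \left(\frac{1}{8} - t\right)} is the standard form for the Exponential distribution.
Comparing with the known MGF formula identifies: Exponential(rate λ=1/8)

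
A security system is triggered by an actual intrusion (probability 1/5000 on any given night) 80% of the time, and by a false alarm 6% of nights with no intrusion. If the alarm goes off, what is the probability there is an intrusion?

Let D = the rare event, + = positive/flagged.
P(D) = 1/5000
P(+|D) = 80/100 = 4/5
P(+|D') = 6/100 = 3/50
P(+) = P(+|D)P(D) + P(+|D')P(D')
     = \frac{4}{5} × \frac{1}{5000} + \frac{3}{50} × \frac{4999}{5000}
     = \frac{15037}{250000}
P(D|+) = P(+|D)P(D)/P(+) = \frac{40}{15037}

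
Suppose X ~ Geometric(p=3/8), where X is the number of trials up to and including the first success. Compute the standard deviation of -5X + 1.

For X ~ Geometric(p=3/8), where X is the number of trials up to and including the first success:
Var(X) = \frac{40}{9}
SD(X) = √(Var(X)) = √(\frac{40}{9}) = \frac{2 \sqrt{10}}{3}
SD(-5X + 1) = |-5| × SD(X) = 5 × \frac{2 \sqrt{10}}{3} = \frac{10 \sqrt{10}}{3}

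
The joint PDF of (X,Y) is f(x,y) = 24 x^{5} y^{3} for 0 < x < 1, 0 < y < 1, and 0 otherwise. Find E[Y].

E[Y] = ∫_0^1 ∫_0^1 y × f(x,y) dx dy
= \frac{4}{5}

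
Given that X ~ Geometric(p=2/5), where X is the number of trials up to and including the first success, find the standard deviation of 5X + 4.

For X ~ Geometric(p=2/5), where X is the number of trials up to and including the first success:
Var(X) = \frac{15}{4}
SD(X) = √(Var(X)) = √(\frac{15}{4}) = \frac{\sqrt{15}}{2}
SD(5X + 4) = |5| × SD(X) = 5 × \frac{\sqrt{15}}{2} = \frac{5 \sqrt{15}}{2}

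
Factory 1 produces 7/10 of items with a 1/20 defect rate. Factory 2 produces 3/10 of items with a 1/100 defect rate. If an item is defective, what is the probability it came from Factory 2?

Using Bayes' theorem:
P(F1) = 7/10, P(D|F1) = 1/20
P(F2) = 3/10, P(D|F2) = 1/100
P(D) = P(D|F1)P(F1) + P(D|F2)P(F2)
     = \frac{19}{500}
P(F2|D) = P(D|F2)P(F2) / P(D)
= \frac{3}{38}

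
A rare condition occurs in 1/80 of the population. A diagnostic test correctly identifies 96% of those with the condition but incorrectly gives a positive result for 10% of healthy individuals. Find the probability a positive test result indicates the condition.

Let D = the rare event, + = positive/flagged.
P(D) = 1/80
P(+|D) = 96/100 = 24/25
P(+|D') = 10/100 = 1/10
P(+) = P(+|D)P(D) + P(+|D')P(D')
     = \frac{24}{25} × \frac{1}{80} + \frac{1}{10} × \frac{79}{80}
     = \frac{443}{4000}
P(D|+) = P(+|D)P(D)/P(+) = \frac{48}{443}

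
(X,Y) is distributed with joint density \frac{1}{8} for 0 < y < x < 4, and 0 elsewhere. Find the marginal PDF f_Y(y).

f_Y(y) = ∫_y^4 \frac{1}{8} dx = \frac{1}{2} - \frac{y}{8}
for 0 < y < 4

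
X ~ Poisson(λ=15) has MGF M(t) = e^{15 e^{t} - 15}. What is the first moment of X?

To find E[X], compute M^(1)(0):
M^(1)(t) = 15 e^{t} e^{15 e^{t} - 15}
M^(1)(0) = 15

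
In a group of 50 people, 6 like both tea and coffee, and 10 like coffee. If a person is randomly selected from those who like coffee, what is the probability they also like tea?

P(A ∩ B) = 6/50 = 3/25
P(B) = 10/50 = 1/5
P(A|B) = P(A ∩ B) / P(B) = (3/25) / (1/5) = 3/5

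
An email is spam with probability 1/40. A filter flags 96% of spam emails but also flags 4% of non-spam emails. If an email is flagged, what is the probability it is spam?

Let D = the rare event, + = positive/flagged.
P(D) = 1/40
P(+|D) = 96/100 = 24/25
P(+|D') = 4/100 = 1/25
P(+) = P(+|D)P(D) + P(+|D')P(D')
     = \frac{24}{25} × \frac{1}{40} + \frac{1}{25} × \frac{39}{40}
     = \frac{63}{1000}
P(D|+) = P(+|D)P(D)/P(+) = \frac{8}{21}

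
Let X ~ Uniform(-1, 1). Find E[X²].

Using the identity E[X²] = Var(X) + (E[X])²:
E[X] = 0
Var(X) = \frac{1}{3}
E[X²] = \frac{1}{3} + (0)²
= \frac{1}{3}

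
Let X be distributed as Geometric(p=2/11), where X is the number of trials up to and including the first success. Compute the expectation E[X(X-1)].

E[X(X-1)] = E[X² - X] = E[X²] - E[X]
E[X] = \frac{11}{2}
E[X²] = Var(X) + (E[X])² = \frac{99}{4} + (\frac{11}{2})² = 55
E[X(X-1)] = 55 - \frac{11}{2} = \frac{99}{2}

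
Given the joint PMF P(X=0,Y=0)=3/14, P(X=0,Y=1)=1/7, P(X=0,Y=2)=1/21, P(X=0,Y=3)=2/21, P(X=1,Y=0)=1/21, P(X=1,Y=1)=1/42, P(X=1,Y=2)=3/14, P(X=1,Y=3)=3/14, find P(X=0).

P(X=0) = P(X=0,Y=0) + P(X=0,Y=1) + P(X=0,Y=2) + P(X=0,Y=3)
= 3/14 + 1/7 + 1/21 + 2/21
= 1/2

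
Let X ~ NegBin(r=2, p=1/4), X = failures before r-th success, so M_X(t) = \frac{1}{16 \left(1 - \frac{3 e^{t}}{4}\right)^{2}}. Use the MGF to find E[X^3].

To find E[X^3], compute M^(3)(0):
M^(1)(t) = \frac{3 e^{t}}{32 \left(1 - \frac{3 e^{t}}{4}\right)^{3}}
M^(2)(t) = \frac{3 e^{t}}{32 \left(1 - \frac{3 e^{t}}{4}\right)^{3}} + \frac{27 e^{2 t}}{128 \left(1 - \frac{3 e^{t}}{4}\right)^{4}}
M^(3)(t) = \frac{3 e^{t}}{32 \left(1 - \frac{3 e^{t}}{4}\right)^{3}} + \frac{81 e^{2 t}}{128 \left(1 - \frac{3 e^{t}}{4}\right)^{4}} + \frac{81 e^{3 t}}{128 \left(1 - \frac{3 e^{t}}{4}\right)^{5}}
M^(3)(0) = 816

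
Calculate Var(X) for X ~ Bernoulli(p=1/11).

For X ~ Bernoulli(p=1/11):
Var(X) = \frac{10}{121}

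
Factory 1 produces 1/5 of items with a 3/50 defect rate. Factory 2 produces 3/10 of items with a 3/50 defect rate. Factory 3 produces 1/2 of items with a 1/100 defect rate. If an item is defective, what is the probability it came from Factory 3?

Using Bayes' theorem:
P(F1) = 1/5, P(D|F1) = 3/50
P(F2) = 3/10, P(D|F2) = 3/50
P(F3) = 1/2, P(D|F3) = 1/100
P(D) = P(D|F1)P(F1) + P(D|F2)P(F2) + P(D|F3)P(F3)
     = \frac{7}{200}
P(F3|D) = P(D|F3)P(F3) / P(D)
= \frac{1}{7}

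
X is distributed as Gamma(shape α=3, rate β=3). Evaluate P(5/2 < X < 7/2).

P(5/2 < X < 7/2) = ∫_{5/2}^{7/2} f(x) dx
where f(x) = \frac{27 x^{2} e^{- 3 x}}{2}
= \frac{-533 + 293 e^{3}}{8 e^{\frac{21}{2}}}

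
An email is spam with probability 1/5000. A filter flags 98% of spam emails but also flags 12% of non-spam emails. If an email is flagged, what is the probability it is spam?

Let D = the rare event, + = positive/flagged.
P(D) = 1/5000
P(+|D) = 98/100 = 49/50
P(+|D') = 12/100 = 3/25
P(+) = P(+|D)P(D) + P(+|D')P(D')
     = \frac{49}{50} × \frac{1}{5000} + \frac{3}{25} × \frac{4999}{5000}
     = \frac{30043}{250000}
P(D|+) = P(+|D)P(D)/P(+) = \frac{49}{30043}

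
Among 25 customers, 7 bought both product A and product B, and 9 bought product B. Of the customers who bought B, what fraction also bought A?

P(A ∩ B) = 7/25
P(B) = 9/25
P(A|B) = P(A ∩ B) / P(B) = (7/25) / (9/25) = 7/9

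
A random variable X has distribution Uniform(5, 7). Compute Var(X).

For X ~ Uniform(5, 7):
Var(X) = \frac{1}{3}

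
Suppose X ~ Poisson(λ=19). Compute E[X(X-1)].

E[X(X-1)] = E[X² - X] = E[X²] - E[X]
E[X] = 19
E[X²] = Var(X) + (E[X])² = 19 + (19)² = 380
E[X(X-1)] = 380 - 19 = 361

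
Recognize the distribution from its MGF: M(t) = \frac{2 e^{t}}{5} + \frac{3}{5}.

The MGF M(t) = \frac{2 e^{t}}{5} + \frac{3}{5} is the standard form for the Bernoulli distribution.
Comparing with the known MGF formula identifies: Bernoulli(p=2/5)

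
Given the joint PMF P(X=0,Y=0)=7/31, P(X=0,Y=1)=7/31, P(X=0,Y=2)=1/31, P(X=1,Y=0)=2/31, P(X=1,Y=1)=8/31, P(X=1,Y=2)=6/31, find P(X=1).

P(X=1) = P(X=1,Y=0) + P(X=1,Y=1) + P(X=1,Y=2)
= 2/31 + 8/31 + 6/31
= 16/31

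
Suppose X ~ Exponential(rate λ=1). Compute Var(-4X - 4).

For X ~ Exponential(rate λ=1):
Var(X) = 1
Var(-4X - 4) = (-4)² × Var(X) = 16 × 1 = 16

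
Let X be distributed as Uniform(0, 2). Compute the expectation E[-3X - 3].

For X ~ Uniform(0, 2):
E[X] = 1
E[-3X - 3] = -3 × E[X] - 3 = -6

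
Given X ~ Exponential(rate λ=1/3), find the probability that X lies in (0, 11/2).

P(0 < X < 11/2) = ∫_{0}^{11/2} f(x) dx
where f(x) = \frac{e^{- \frac{x}{3}}}{3}
= 1 - e^{- \frac{11}{6}}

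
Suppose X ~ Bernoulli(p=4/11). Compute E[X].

For X ~ Bernoulli(p=4/11), the expected value is:
E[X] = \frac{4}{11}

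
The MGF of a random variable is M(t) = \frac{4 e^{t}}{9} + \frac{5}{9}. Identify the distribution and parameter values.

The MGF M(t) = \frac{4 e^{t}}{9} + \frac{5}{9} is the standard form for the Bernoulli distribution.
Comparing with the known MGF formula identifies: Bernoulli(p=4/9)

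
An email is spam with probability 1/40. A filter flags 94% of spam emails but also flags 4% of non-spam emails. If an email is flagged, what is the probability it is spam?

Let D = the rare event, + = positive/flagged.
P(D) = 1/40
P(+|D) = 94/100 = 47/50
P(+|D') = 4/100 = 1/25
P(+) = P(+|D)P(D) + P(+|D')P(D')
     = \frac{47}{50} × \frac{1}{40} + \frac{1}{25} × \frac{39}{40}
     = \frac{1}{16}
P(D|+) = P(+|D)P(D)/P(+) = \frac{47}{125}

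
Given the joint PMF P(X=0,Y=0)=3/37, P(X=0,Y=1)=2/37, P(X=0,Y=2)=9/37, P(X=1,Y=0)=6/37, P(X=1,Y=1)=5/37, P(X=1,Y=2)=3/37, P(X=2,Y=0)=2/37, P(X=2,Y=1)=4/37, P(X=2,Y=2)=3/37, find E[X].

First find marginal of X:
P(X=0) = 14/37
P(X=1) = 14/37
P(X=2) = 9/37
E[X] = 0 × 14/37 + 1 × 14/37 + 2 × 9/37 = 32/37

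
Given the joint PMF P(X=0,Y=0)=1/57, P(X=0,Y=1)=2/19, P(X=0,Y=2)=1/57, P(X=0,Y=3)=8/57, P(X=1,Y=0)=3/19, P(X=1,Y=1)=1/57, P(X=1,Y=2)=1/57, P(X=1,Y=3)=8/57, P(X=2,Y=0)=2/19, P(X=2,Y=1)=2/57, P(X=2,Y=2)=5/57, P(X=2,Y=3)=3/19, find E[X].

First find marginal of X:
P(X=0) = 16/57
P(X=1) = 1/3
P(X=2) = 22/57
E[X] = 0 × 16/57 + 1 × 1/3 + 2 × 22/57 = 21/19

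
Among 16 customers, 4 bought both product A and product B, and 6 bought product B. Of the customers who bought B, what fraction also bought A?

P(A ∩ B) = 4/16 = 1/4
P(B) = 6/16 = 3/8
P(A|B) = P(A ∩ B) / P(B) = (1/4) / (3/8) = 2/3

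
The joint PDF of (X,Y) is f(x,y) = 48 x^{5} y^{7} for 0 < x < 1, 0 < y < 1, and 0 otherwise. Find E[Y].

E[Y] = ∫_0^1 ∫_0^1 y × f(x,y) dx dy
= \frac{8}{9}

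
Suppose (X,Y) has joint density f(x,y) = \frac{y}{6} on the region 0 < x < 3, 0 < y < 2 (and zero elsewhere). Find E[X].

f_X(x) = ∫_0^2 \frac{y}{6} dy = \frac{1}{3}
E[X] = ∫_0^3 x × (\frac{1}{3}) dx = \frac{3}{2}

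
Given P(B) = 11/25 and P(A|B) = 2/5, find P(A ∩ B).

By definition, P(A|B) = P(A ∩ B) / P(B)
So P(A ∩ B) = P(A|B) × P(B)
= 2/5 × 11/25
= 22/125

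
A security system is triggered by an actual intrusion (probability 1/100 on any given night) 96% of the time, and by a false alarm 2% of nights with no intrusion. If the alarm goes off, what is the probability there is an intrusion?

Let D = the rare event, + = positive/flagged.
P(D) = 1/100
P(+|D) = 96/100 = 24/25
P(+|D') = 2/100 = 1/50
P(+) = P(+|D)P(D) + P(+|D')P(D')
     = \frac{24}{25} × \frac{1}{100} + \frac{1}{50} × \frac{99}{100}
     = \frac{147}{5000}
P(D|+) = P(+|D)P(D)/P(+) = \frac{16}{49}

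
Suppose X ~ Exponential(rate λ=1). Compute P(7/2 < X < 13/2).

P(7/2 < X < 13/2) = ∫_{7/2}^{13/2} f(x) dx
where f(x) = e^{- x}
= - \frac{1 - e^{3}}{e^{\frac{13}{2}}}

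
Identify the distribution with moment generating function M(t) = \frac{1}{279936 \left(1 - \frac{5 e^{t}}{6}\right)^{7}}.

The MGF M(t) = \frac{1}{279936 \left(1 - \frac{5 e^{t}}{6}\right)^{7}} is the standard form for the NegativeBinomial distribution.
Comparing with the known MGF formula identifies: NegBin(r=7, p=1/6), X = failures before r-th success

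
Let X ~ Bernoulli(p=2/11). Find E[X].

For X ~ Bernoulli(p=2/11), the expected value is:
E[X] = \frac{2}{11}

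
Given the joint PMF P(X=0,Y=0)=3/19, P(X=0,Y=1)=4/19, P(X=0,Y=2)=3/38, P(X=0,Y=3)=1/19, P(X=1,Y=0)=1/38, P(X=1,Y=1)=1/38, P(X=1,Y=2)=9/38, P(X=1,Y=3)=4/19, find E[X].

First find marginal of X:
P(X=0) = 1/2
P(X=1) = 1/2
E[X] = 0 × 1/2 + 1 × 1/2 = 1/2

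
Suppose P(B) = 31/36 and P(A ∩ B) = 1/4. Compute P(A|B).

P(A|B) = P(A ∩ B) / P(B)
= (1/4) / (31/36)
= 9/31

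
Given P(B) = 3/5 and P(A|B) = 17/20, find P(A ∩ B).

By definition, P(A|B) = P(A ∩ B) / P(B)
So P(A ∩ B) = P(A|B) × P(B)
= 17/20 × 3/5
= 51/100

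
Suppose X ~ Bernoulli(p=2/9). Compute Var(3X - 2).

For X ~ Bernoulli(p=2/9):
Var(X) = \frac{14}{81}
Var(3X - 2) = (3)² × Var(X) = 9 × \frac{14}{81} = \frac{14}{9}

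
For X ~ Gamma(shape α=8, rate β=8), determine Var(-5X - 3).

For X ~ Gamma(shape α=8, rate β=8):
Var(X) = \frac{1}{8}
Var(-5X - 3) = (-5)² × Var(X) = 25 × \frac{1}{8} = \frac{25}{8}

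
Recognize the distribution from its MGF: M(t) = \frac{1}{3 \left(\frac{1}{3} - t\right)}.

The MGF M(t) = \frac{1}{3 \left(\frac{1}{3} - t\right)} is the standard form for the Exponential distribution.
Comparing with the known MGF formula identifies: Exponential(rate λ=1/3)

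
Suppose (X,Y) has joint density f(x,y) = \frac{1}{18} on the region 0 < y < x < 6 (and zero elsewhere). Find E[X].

f_X(x) = ∫_0^x \frac{1}{18} dy = \frac{x}{18}
E[X] = ∫_0^6 x × (\frac{x}{18}) dx = 4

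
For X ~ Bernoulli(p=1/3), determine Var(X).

For X ~ Bernoulli(p=1/3):
Var(X) = \frac{2}{9}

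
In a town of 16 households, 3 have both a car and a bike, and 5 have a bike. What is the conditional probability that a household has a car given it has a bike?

P(A ∩ B) = 3/16
P(B) = 5/16
P(A|B) = P(A ∩ B) / P(B) = (3/16) / (5/16) = 3/5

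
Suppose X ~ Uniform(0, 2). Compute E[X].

For X ~ Uniform(0, 2), the expected value is:
E[X] = 1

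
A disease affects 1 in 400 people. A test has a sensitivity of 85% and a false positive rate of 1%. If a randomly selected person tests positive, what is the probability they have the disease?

Let D = the rare event, + = positive/flagged.
P(D) = 1/400
P(+|D) = 85/100 = 17/20
P(+|D') = 1/100
P(+) = P(+|D)P(D) + P(+|D')P(D')
     = \frac{17}{20} × \frac{1}{400} + \frac{1}{100} × \frac{399}{400}
     = \frac{121}{10000}
P(D|+) = P(+|D)P(D)/P(+) = \frac{85}{484}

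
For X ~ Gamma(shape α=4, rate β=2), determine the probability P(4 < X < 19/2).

P(4 < X < 19/2) = ∫_{4}^{19/2} f(x) dx
where f(x) = \frac{8 x^{3} e^{- 2 x}}{3}
= \frac{-4031 + 379 e^{11}}{3 e^{19}}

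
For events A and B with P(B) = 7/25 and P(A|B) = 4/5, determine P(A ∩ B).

By definition, P(A|B) = P(A ∩ B) / P(B)
So P(A ∩ B) = P(A|B) × P(B)
= 4/5 × 7/25
= 28/125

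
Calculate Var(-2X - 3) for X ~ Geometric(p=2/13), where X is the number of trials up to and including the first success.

For X ~ Geometric(p=2/13), where X is the number of trials up to and including the first success:
Var(X) = \frac{143}{4}
Var(-2X - 3) = (-2)² × Var(X) = 4 × \frac{143}{4} = 143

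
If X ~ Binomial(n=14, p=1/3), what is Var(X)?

For X ~ Binomial(n=14, p=1/3):
Var(X) = \frac{28}{9}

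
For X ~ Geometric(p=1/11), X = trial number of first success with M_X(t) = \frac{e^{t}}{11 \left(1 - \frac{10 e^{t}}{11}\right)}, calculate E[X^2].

To find E[X^2], compute M^(2)(0):
M^(1)(t) = \frac{e^{t}}{11 \left(1 - \frac{10 e^{t}}{11}\right)} + \frac{10 e^{2 t}}{121 \left(1 - \frac{10 e^{t}}{11}\right)^{2}}
M^(2)(t) = \frac{e^{t}}{11 \left(1 - \frac{10 e^{t}}{11}\right)} + \frac{30 e^{2 t}}{121 \left(1 - \frac{10 e^{t}}{11}\right)^{2}} + \frac{200 e^{3 t}}{1331 \left(1 - \frac{10 e^{t}}{11}\right)^{3}}
M^(2)(0) = 231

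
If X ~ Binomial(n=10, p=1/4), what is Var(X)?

For X ~ Binomial(n=10, p=1/4):
Var(X) = \frac{15}{8}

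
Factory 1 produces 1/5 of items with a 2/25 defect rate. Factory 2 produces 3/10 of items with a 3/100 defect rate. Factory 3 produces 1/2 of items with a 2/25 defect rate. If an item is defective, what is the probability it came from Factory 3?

Using Bayes' theorem:
P(F1) = 1/5, P(D|F1) = 2/25
P(F2) = 3/10, P(D|F2) = 3/100
P(F3) = 1/2, P(D|F3) = 2/25
P(D) = P(D|F1)P(F1) + P(D|F2)P(F2) + P(D|F3)P(F3)
     = \frac{13}{200}
P(F3|D) = P(D|F3)P(F3) / P(D)
= \frac{8}{13}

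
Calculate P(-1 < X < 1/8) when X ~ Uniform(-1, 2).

P(-1 < X < 1/8) = ∫_{-1}^{1/8} f(x) dx
where f(x) = \frac{1}{3}
= \frac{3}{8}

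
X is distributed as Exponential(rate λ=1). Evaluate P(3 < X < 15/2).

P(3 < X < 15/2) = ∫_{3}^{15/2} f(x) dx
where f(x) = e^{- x}
= - \frac{1}{e^{\frac{15}{2}}} + e^{-3}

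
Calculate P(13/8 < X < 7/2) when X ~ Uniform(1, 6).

P(13/8 < X < 7/2) = ∫_{13/8}^{7/2} f(x) dx
where f(x) = \frac{1}{5}
= \frac{3}{8}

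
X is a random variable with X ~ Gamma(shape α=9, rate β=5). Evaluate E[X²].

Using the identity E[X²] = Var(X) + (E[X])²:
E[X] = \frac{9}{5}
Var(X) = \frac{9}{25}
E[X²] = \frac{9}{25} + (\frac{9}{5})²
= \frac{18}{5}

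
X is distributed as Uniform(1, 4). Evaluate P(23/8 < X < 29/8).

P(23/8 < X < 29/8) = ∫_{23/8}^{29/8} f(x) dx
where f(x) = \frac{1}{3}
= \frac{1}{4}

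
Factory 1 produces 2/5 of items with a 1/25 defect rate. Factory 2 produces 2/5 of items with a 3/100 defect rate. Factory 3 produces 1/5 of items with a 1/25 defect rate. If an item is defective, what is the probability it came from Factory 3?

Using Bayes' theorem:
P(F1) = 2/5, P(D|F1) = 1/25
P(F2) = 2/5, P(D|F2) = 3/100
P(F3) = 1/5, P(D|F3) = 1/25
P(D) = P(D|F1)P(F1) + P(D|F2)P(F2) + P(D|F3)P(F3)
     = \frac{9}{250}
P(F3|D) = P(D|F3)P(F3) / P(D)
= \frac{2}{9}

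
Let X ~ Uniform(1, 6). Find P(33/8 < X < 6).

P(33/8 < X < 6) = ∫_{33/8}^{6} f(x) dx
where f(x) = \frac{1}{5}
= \frac{3}{8}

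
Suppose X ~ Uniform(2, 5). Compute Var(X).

For X ~ Uniform(2, 5):
Var(X) = \frac{3}{4}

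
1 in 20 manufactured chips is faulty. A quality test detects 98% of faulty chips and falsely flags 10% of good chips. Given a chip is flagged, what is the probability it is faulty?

Let D = the rare event, + = positive/flagged.
P(D) = 1/20
P(+|D) = 98/100 = 49/50
P(+|D') = 10/100 = 1/10
P(+) = P(+|D)P(D) + P(+|D')P(D')
     = \frac{49}{50} × \frac{1}{20} + \frac{1}{10} × \frac{19}{20}
     = \frac{18}{125}
P(D|+) = P(+|D)P(D)/P(+) = \frac{49}{144}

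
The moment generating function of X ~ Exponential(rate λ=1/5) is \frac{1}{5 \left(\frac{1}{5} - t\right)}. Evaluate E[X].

To find E[X], compute M^(1)(0):
M^(1)(t) = \frac{1}{5 \left(\frac{1}{5} - t\right)^{2}}
M^(1)(0) = 5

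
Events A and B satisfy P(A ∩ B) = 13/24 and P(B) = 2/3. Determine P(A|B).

P(A|B) = P(A ∩ B) / P(B)
= (13/24) / (2/3)
= 13/16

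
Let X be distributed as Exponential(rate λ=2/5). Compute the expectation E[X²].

Using the identity E[X²] = Var(X) + (E[X])²:
E[X] = \frac{5}{2}
Var(X) = \frac{25}{4}
E[X²] = \frac{25}{4} + (\frac{5}{2})²
= \frac{25}{2}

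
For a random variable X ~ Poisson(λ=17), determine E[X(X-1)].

E[X(X-1)] = E[X² - X] = E[X²] - E[X]
E[X] = 17
E[X²] = Var(X) + (E[X])² = 17 + (17)² = 306
E[X(X-1)] = 306 - 17 = 289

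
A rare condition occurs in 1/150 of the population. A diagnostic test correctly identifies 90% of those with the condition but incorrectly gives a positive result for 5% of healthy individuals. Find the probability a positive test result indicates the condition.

Let D = the rare event, + = positive/flagged.
P(D) = 1/150
P(+|D) = 90/100 = 9/10
P(+|D') = 5/100 = 1/20
P(+) = P(+|D)P(D) + P(+|D')P(D')
     = \frac{9}{10} × \frac{1}{150} + \frac{1}{20} × \frac{149}{150}
     = \frac{167}{3000}
P(D|+) = P(+|D)P(D)/P(+) = \frac{18}{167}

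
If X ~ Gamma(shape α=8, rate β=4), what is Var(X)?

For X ~ Gamma(shape α=8, rate β=4):
Var(X) = \frac{1}{2}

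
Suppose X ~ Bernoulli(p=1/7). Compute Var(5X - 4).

For X ~ Bernoulli(p=1/7):
Var(X) = \frac{6}{49}
Var(5X - 4) = (5)² × Var(X) = 25 × \frac{6}{49} = \frac{150}{49}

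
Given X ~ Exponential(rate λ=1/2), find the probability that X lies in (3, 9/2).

P(3 < X < 9/2) = ∫_{3}^{9/2} f(x) dx
where f(x) = \frac{e^{- \frac{x}{2}}}{2}
= - \frac{1}{e^{\frac{9}{4}}} + e^{- \frac{3}{2}}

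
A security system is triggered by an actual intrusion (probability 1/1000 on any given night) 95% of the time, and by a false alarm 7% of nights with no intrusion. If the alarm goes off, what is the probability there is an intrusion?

Let D = the rare event, + = positive/flagged.
P(D) = 1/1000
P(+|D) = 95/100 = 19/20
P(+|D') = 7/100
P(+) = P(+|D)P(D) + P(+|D')P(D')
     = \frac{19}{20} × \frac{1}{1000} + \frac{7}{100} × \frac{999}{1000}
     = \frac{443}{6250}
P(D|+) = P(+|D)P(D)/P(+) = \frac{95}{7088}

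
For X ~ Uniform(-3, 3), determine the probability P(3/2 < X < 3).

P(3/2 < X < 3) = ∫_{3/2}^{3} f(x) dx
where f(x) = \frac{1}{6}
= \frac{1}{4}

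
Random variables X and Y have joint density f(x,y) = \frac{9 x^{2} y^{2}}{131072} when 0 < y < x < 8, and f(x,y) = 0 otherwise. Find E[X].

f_X(x) = ∫_0^x \frac{9 x^{2} y^{2}}{131072} dy = \frac{3 x^{5}}{131072}
E[X] = ∫_0^8 x × (\frac{3 x^{5}}{131072}) dx = \frac{48}{7}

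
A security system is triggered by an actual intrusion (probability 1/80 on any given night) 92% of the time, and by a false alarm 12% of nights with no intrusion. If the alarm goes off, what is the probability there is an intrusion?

Let D = the rare event, + = positive/flagged.
P(D) = 1/80
P(+|D) = 92/100 = 23/25
P(+|D') = 12/100 = 3/25
P(+) = P(+|D)P(D) + P(+|D')P(D')
     = \frac{23}{25} × \frac{1}{80} + \frac{3}{25} × \frac{79}{80}
     = \frac{13}{100}
P(D|+) = P(+|D)P(D)/P(+) = \frac{23}{260}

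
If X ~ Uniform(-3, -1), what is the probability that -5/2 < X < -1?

P(-5/2 < X < -1) = ∫_{-5/2}^{-1} f(x) dx
where f(x) = \frac{1}{2}
= \frac{3}{4}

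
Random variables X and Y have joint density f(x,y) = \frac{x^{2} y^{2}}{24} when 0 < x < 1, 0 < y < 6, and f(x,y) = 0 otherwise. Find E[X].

f_X(x) = ∫_0^6 \frac{x^{2} y^{2}}{24} dy = 3 x^{2}
E[X] = ∫_0^1 x × (3 x^{2}) dx = \frac{3}{4}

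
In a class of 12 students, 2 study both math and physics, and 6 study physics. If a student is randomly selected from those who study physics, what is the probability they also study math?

P(A ∩ B) = 2/12 = 1/6
P(B) = 6/12 = 1/2
P(A|B) = P(A ∩ B) / P(B) = (1/6) / (1/2) = 1/3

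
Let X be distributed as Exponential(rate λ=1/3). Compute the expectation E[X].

For X ~ Exponential(rate λ=1/3), the expected value is:
E[X] = 3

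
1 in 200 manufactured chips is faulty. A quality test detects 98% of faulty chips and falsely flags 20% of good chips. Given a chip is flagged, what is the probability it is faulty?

Let D = the rare event, + = positive/flagged.
P(D) = 1/200
P(+|D) = 98/100 = 49/50
P(+|D') = 20/100 = 1/5
P(+) = P(+|D)P(D) + P(+|D')P(D')
     = \frac{49}{50} × \frac{1}{200} + \frac{1}{5} × \frac{199}{200}
     = \frac{2039}{10000}
P(D|+) = P(+|D)P(D)/P(+) = \frac{49}{2039}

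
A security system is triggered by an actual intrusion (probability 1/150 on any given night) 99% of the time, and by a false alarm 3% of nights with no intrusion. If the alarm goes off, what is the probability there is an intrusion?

Let D = the rare event, + = positive/flagged.
P(D) = 1/150
P(+|D) = 99/100
P(+|D') = 3/100
P(+) = P(+|D)P(D) + P(+|D')P(D')
     = \frac{99}{100} × \frac{1}{150} + \frac{3}{100} × \frac{149}{150}
     = \frac{91}{2500}
P(D|+) = P(+|D)P(D)/P(+) = \frac{33}{182}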